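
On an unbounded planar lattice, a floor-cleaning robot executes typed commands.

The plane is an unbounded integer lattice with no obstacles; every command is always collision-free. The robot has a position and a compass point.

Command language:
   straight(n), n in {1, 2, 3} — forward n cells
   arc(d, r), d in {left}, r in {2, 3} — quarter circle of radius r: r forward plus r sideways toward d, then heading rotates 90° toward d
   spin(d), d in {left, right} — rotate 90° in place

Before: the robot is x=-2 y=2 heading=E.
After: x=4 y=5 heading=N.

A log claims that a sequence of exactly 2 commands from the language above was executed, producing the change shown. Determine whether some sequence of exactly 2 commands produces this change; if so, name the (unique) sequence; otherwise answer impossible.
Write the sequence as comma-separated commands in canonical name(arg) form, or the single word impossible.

straight(3), arc(left, 3)

key: position moved to (4,5) AND the heading swung to N — translation plus rotation needed
begin: x=-2 y=2 heading=E
t=1 straight(3) ⇒ x=1 y=2 heading=E
t=2 arc(left, 3) ⇒ x=4 y=5 heading=N
no other 2-command option fits: unique.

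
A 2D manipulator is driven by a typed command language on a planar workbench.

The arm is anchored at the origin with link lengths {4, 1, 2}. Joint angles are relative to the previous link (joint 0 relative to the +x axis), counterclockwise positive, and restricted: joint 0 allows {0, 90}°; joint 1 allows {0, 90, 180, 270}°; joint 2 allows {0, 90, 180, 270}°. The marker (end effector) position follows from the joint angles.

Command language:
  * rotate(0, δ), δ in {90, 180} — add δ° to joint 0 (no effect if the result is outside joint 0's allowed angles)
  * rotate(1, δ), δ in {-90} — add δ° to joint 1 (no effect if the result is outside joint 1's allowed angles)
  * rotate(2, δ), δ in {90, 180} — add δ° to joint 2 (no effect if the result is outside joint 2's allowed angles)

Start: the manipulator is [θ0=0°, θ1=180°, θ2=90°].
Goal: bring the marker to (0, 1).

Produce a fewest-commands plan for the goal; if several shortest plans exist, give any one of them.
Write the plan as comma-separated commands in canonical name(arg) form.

rotate(2, 180), rotate(2, 90), rotate(0, 90)

initial: [θ0=0°, θ1=180°, θ2=90°]
step 1 (rotate(2, 180)): [θ0=0°, θ1=180°, θ2=270°]
step 2 (rotate(2, 90)): [θ0=0°, θ1=180°, θ2=0°]
step 3 (rotate(0, 90)): [θ0=90°, θ1=180°, θ2=0°]
minimal: 3 command(s), checked below 3.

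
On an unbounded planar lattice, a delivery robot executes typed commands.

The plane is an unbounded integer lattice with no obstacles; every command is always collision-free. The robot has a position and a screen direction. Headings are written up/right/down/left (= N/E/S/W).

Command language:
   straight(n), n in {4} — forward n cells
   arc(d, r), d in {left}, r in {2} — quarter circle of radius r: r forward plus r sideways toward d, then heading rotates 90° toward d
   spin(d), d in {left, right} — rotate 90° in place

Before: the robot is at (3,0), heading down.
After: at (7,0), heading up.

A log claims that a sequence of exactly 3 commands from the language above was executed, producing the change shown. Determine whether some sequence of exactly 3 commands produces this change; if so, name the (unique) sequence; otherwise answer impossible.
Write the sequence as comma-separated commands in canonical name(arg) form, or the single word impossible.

key: position moved to (7,0) AND the heading swung to N — translation plus rotation needed
start: at (3,0), heading down
step 1 (spin(left)): at (3,0), heading right
step 2 (straight(4)): at (7,0), heading right
step 3 (spin(left)): at (7,0), heading up
uniquely the one of 64 3-step routes that fits.

spin(left), straight(4), spin(left)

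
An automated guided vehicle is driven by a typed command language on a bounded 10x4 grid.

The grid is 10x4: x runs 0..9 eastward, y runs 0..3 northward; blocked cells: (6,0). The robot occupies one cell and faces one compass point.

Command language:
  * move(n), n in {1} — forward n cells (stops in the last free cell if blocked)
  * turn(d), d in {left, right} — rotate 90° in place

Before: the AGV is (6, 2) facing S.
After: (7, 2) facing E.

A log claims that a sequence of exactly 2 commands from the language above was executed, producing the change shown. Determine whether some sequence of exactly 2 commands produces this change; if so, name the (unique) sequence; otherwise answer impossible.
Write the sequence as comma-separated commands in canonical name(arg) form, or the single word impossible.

key: order matters: swapping turn(left) and move(1) lands elsewhere
initial: (6, 2) facing S
[1] after turn(left): (6, 2) facing E
[2] after move(1): (7, 2) facing E
uniquely the one of 9 2-step routes that fits.

turn(left), move(1)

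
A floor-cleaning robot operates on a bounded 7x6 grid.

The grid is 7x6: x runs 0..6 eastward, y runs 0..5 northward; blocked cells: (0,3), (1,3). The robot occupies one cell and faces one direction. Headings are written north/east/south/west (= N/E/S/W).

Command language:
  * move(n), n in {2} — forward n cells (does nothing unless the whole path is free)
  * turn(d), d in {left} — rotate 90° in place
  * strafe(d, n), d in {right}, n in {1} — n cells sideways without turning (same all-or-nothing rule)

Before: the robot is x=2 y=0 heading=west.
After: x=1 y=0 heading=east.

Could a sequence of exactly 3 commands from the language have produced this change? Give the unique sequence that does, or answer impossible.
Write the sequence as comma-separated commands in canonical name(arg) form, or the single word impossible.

key: position moved to (1,0) AND the heading swung to E — translation plus rotation needed
initial: x=2 y=0 heading=west
[1] after turn(left): x=2 y=0 heading=south
[2] after strafe(right, 1): x=1 y=0 heading=south
[3] after turn(left): x=1 y=0 heading=east
no rival 3-sequence matches.

turn(left), strafe(right, 1), turn(left)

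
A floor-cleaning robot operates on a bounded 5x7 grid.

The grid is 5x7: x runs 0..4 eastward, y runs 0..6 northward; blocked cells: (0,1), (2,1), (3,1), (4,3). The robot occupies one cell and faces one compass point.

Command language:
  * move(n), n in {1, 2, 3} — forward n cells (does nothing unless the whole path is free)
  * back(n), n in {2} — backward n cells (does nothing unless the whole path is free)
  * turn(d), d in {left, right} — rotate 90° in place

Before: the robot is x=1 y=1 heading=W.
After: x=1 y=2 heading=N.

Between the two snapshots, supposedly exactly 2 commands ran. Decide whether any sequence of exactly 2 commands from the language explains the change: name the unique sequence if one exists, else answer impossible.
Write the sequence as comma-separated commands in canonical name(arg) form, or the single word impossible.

turn(right), move(1)

key: position moved to (1,2) AND the heading swung to N — translation plus rotation needed
from: x=1 y=1 heading=W
step 1 (turn(right)): x=1 y=1 heading=N
step 2 (move(1)): x=1 y=2 heading=N
all 36 alternatives checked — unique.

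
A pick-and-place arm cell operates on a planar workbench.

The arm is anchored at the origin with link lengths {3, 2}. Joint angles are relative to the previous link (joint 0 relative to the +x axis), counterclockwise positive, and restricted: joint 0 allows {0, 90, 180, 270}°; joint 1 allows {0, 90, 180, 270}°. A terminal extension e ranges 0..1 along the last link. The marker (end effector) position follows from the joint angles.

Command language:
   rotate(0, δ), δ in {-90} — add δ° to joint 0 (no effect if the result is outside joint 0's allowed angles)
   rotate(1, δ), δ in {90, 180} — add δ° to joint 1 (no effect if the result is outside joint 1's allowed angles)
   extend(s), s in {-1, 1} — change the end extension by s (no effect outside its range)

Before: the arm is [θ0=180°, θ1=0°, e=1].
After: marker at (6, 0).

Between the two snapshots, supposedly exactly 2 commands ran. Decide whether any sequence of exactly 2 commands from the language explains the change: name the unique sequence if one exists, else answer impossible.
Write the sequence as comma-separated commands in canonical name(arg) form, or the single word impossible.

t0: [θ0=180°, θ1=0°, e=1]
[1] after rotate(0, -90): [θ0=90°, θ1=0°, e=1]
[2] after rotate(0, -90): [θ0=0°, θ1=0°, e=1]
no rival 2-sequence matches.

rotate(0, -90), rotate(0, -90)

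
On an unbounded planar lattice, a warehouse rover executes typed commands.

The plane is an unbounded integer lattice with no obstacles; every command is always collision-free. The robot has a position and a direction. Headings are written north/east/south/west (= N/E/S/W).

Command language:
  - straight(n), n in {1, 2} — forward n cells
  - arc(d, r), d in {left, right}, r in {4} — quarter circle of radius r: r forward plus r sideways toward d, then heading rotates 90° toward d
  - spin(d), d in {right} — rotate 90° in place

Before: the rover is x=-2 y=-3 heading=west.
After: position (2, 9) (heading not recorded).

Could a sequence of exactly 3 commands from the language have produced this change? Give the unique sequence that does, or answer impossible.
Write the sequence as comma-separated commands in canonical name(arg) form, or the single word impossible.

key: order matters: swapping arc(right, 4) and arc(left, 4) lands elsewhere
initial: x=-2 y=-3 heading=west
t=1 arc(right, 4) ⇒ x=-6 y=1 heading=north
t=2 arc(right, 4) ⇒ x=-2 y=5 heading=east
t=3 arc(left, 4) ⇒ x=2 y=9 heading=north
all 125 alternatives checked — unique.

arc(right, 4), arc(right, 4), arc(left, 4)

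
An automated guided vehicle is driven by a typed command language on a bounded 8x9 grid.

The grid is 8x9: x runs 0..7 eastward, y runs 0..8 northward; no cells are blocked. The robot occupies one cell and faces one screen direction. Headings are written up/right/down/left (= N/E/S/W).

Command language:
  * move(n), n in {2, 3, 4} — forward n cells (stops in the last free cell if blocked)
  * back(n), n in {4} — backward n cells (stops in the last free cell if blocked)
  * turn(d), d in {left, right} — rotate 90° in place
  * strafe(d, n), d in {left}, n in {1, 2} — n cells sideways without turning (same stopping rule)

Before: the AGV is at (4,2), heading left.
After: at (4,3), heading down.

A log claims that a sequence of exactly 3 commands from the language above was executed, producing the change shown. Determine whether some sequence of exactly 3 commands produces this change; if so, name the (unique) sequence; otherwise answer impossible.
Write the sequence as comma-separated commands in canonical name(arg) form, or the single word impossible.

turn(left), back(4), move(3)

key: cell and facing (now S) both changed — the 3 commands mix motion and turning
initial: at (4,2), heading left
t=1 turn(left) ⇒ at (4,2), heading down
t=2 back(4) ⇒ at (4,6), heading down
t=3 move(3) ⇒ at (4,3), heading down
no other 3-command option fits: unique.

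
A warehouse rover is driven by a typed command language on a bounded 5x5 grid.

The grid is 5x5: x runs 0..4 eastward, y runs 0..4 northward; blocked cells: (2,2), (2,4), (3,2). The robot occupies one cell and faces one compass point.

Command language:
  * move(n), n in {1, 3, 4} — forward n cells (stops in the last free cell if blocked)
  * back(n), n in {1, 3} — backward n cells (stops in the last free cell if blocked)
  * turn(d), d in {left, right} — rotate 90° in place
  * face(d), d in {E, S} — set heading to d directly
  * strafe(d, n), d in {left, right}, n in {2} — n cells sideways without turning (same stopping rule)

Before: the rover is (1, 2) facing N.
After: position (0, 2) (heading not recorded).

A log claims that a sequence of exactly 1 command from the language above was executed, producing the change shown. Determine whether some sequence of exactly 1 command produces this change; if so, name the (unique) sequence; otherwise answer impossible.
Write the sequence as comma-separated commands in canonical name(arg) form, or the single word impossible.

strafe(left, 2)

key: strafe(left, 2) runs into the grid edge before its full distance
initial: (1, 2) facing N
1. strafe(left, 2) → (0, 2) facing N
uniquely the one of 11 1-step routes that fits.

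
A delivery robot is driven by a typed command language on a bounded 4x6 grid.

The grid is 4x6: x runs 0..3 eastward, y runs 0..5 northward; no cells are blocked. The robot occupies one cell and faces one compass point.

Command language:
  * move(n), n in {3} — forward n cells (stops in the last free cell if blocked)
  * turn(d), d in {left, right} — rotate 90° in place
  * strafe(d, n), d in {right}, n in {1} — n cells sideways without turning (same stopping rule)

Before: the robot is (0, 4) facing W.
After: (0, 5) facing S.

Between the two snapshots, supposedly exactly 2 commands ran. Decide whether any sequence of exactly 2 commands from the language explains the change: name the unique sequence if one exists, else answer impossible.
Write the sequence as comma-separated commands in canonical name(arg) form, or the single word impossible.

strafe(right, 1), turn(left)

key: order matters: swapping strafe(right, 1) and turn(left) lands elsewhere
initial: (0, 4) facing W
step 1 (strafe(right, 1)): (0, 5) facing W
step 2 (turn(left)): (0, 5) facing S
no rival 2-sequence matches.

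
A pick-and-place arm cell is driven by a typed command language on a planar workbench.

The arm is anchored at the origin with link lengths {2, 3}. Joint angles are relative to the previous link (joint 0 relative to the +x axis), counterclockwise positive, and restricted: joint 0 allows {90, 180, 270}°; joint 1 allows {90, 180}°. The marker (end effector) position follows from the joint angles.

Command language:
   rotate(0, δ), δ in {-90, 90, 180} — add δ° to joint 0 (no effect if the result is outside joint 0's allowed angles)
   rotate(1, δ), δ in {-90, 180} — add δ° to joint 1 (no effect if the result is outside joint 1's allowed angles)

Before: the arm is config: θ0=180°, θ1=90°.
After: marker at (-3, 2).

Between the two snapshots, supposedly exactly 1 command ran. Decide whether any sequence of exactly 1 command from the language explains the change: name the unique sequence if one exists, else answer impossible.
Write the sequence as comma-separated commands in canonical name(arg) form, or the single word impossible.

rotate(0, -90)

start: config: θ0=180°, θ1=90°
[1] after rotate(0, -90): config: θ0=90°, θ1=90°
all 5 alternatives checked — unique.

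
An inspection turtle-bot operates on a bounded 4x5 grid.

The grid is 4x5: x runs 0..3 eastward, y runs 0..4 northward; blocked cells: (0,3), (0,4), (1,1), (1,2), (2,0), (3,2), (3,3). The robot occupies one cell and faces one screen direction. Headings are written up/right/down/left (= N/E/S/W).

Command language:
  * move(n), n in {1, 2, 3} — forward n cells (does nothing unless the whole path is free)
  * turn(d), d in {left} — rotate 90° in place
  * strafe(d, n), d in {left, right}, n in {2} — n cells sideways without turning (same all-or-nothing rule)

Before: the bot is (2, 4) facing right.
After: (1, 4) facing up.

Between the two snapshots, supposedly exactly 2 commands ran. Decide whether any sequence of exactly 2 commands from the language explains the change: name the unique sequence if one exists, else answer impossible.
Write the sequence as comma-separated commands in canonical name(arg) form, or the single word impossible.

all 36 sequences checked — none match.

impossible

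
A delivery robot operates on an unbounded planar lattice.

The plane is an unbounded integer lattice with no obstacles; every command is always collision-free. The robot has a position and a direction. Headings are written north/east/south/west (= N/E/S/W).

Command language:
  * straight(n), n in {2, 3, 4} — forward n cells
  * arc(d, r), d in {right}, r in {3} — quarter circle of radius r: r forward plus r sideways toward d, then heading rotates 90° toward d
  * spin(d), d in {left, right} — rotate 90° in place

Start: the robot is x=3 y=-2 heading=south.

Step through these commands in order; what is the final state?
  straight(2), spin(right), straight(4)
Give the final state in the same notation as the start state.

x=-1 y=-4 heading=west

begin: x=3 y=-2 heading=south
1. straight(2) → x=3 y=-4 heading=south
2. spin(right) → x=3 y=-4 heading=west
3. straight(4) → x=-1 y=-4 heading=west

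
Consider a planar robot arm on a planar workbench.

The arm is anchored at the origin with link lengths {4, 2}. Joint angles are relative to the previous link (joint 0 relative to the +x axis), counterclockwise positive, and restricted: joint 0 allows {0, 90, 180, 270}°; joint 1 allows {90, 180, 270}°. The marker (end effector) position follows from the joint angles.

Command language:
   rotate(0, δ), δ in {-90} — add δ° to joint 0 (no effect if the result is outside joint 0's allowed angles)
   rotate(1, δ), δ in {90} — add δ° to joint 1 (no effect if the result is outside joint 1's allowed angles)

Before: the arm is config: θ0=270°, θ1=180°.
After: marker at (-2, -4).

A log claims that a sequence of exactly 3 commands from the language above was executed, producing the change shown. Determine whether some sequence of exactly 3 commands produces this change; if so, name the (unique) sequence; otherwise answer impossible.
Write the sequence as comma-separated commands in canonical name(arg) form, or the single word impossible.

t0: config: θ0=270°, θ1=180°
t=1 rotate(1, 90) ⇒ config: θ0=270°, θ1=270°
t=2 rotate(1, 90) ⇒ config: θ0=270°, θ1=270°
t=3 rotate(1, 90) ⇒ config: θ0=270°, θ1=270°
uniquely the one of 8 3-step routes that fits.

rotate(1, 90), rotate(1, 90), rotate(1, 90)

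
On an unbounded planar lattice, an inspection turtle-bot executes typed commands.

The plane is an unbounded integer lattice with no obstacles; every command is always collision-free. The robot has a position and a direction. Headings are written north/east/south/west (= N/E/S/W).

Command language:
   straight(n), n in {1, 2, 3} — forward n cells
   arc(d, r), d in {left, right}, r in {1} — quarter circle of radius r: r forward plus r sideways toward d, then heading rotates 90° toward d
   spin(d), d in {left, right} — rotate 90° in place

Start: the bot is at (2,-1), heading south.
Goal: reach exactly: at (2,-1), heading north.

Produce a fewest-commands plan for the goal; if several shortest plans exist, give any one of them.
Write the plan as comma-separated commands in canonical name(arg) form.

spin(right), spin(right)

begin: at (2,-1), heading south
step 1 (spin(right)): at (2,-1), heading west
step 2 (spin(right)): at (2,-1), heading north
no 1-step plan works, so 2 is optimal.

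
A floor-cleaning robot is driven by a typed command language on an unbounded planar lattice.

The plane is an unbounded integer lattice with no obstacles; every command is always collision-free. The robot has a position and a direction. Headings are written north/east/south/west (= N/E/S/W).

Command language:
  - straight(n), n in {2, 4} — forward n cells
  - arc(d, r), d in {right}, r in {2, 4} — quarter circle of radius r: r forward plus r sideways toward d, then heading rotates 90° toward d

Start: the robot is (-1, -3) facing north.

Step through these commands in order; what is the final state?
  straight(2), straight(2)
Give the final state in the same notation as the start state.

(-1, 1) facing north

initial: (-1, -3) facing north
[1] after straight(2): (-1, -1) facing north
[2] after straight(2): (-1, 1) facing north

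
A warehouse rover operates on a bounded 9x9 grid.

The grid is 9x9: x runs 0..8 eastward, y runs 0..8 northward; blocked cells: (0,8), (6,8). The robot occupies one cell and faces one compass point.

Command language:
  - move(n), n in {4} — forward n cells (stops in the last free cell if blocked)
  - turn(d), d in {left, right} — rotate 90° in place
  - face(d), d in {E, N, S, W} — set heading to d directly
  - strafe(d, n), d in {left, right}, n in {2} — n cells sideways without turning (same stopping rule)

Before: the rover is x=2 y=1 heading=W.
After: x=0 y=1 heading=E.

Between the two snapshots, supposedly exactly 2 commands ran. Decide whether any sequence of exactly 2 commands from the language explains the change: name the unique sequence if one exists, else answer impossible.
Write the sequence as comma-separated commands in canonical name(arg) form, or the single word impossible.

key: cell and facing (now E) both changed — the 2 commands mix motion and turning
t0: x=2 y=1 heading=W
1. move(4) → x=0 y=1 heading=W
2. face(E) → x=0 y=1 heading=E
all 81 alternatives checked — unique.

move(4), face(E)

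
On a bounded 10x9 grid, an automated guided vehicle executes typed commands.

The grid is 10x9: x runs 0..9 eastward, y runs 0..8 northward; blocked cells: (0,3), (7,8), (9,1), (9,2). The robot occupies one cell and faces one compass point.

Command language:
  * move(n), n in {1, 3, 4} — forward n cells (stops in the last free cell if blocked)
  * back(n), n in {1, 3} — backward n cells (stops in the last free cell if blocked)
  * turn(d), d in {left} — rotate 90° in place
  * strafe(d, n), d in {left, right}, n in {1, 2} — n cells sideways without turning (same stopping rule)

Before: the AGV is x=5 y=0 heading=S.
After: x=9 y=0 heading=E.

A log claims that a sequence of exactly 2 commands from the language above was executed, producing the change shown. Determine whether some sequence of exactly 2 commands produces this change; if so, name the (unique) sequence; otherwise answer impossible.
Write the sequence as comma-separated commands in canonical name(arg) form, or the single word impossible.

turn(left), move(4)

key: position moved to (9,0) AND the heading swung to E — translation plus rotation needed
begin: x=5 y=0 heading=S
[1] after turn(left): x=5 y=0 heading=E
[2] after move(4): x=9 y=0 heading=E
no rival 2-sequence matches.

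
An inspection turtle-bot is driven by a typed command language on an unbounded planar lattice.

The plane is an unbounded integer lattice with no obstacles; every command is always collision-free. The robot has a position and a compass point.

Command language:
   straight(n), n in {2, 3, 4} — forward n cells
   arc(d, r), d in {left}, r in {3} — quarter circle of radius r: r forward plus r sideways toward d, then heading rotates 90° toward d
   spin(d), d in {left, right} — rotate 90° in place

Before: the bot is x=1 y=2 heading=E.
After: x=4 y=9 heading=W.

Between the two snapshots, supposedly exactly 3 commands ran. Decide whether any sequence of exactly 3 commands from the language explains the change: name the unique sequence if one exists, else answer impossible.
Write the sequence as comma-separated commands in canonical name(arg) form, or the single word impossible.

key: running spin(left) before arc(left, 3) would end elsewhere — order is forced
from: x=1 y=2 heading=E
step 1 (arc(left, 3)): x=4 y=5 heading=N
step 2 (straight(4)): x=4 y=9 heading=N
step 3 (spin(left)): x=4 y=9 heading=W
uniquely the one of 216 3-step routes that fits.

arc(left, 3), straight(4), spin(left)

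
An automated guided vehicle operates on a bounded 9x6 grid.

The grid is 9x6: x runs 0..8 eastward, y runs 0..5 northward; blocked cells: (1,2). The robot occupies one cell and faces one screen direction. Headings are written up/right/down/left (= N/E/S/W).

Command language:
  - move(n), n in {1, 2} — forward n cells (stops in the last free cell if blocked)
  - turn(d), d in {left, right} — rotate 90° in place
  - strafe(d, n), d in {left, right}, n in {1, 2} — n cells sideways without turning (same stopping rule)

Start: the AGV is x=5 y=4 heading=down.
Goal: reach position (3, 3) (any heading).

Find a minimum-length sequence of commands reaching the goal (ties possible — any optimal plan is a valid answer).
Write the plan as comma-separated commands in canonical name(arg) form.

move(1), strafe(right, 2)

t0: x=5 y=4 heading=down
t=1 move(1) ⇒ x=5 y=3 heading=down
t=2 strafe(right, 2) ⇒ x=3 y=3 heading=down
minimal: 2 command(s), checked below 2.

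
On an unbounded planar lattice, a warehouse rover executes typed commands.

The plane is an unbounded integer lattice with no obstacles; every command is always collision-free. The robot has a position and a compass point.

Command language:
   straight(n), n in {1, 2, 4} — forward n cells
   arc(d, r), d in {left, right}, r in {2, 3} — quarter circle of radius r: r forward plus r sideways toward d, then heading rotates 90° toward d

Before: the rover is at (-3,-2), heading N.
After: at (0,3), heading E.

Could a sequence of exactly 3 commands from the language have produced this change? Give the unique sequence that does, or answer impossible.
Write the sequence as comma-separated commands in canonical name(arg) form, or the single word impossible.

key: cell and facing (now E) both changed — the 3 commands mix motion and turning
t0: at (-3,-2), heading N
1. straight(1) → at (-3,-1), heading N
2. straight(1) → at (-3,0), heading N
3. arc(right, 3) → at (0,3), heading E
no other 3-command option fits: unique.

straight(1), straight(1), arc(right, 3)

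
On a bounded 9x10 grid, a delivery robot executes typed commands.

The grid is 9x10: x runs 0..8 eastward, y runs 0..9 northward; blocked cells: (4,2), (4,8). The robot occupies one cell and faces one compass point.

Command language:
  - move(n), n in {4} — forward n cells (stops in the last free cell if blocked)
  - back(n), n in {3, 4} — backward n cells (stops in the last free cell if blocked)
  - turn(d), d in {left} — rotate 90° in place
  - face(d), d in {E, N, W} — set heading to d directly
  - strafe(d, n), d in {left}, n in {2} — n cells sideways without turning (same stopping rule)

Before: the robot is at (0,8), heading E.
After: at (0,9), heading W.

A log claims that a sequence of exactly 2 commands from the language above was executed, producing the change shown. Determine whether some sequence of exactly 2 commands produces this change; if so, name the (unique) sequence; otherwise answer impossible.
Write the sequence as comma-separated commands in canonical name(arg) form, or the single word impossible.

strafe(left, 2), face(W)

key: strafe(left, 2) runs into the grid edge before its full distance
initial: at (0,8), heading E
[1] after strafe(left, 2): at (0,9), heading E
[2] after face(W): at (0,9), heading W
uniquely the one of 64 2-step routes that fits.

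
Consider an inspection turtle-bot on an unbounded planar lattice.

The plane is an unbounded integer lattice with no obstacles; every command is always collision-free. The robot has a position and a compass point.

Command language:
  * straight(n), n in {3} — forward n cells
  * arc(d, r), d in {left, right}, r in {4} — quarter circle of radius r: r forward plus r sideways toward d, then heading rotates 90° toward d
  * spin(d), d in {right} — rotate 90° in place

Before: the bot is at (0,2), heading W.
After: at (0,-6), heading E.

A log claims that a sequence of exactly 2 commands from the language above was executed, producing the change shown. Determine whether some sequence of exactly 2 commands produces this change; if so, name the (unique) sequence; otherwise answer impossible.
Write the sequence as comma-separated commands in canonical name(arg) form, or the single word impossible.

key: cell and facing (now E) both changed — the 2 commands mix motion and turning
from: at (0,2), heading W
t=1 arc(left, 4) ⇒ at (-4,-2), heading S
t=2 arc(left, 4) ⇒ at (0,-6), heading E
no other 2-command option fits: unique.

arc(left, 4), arc(left, 4)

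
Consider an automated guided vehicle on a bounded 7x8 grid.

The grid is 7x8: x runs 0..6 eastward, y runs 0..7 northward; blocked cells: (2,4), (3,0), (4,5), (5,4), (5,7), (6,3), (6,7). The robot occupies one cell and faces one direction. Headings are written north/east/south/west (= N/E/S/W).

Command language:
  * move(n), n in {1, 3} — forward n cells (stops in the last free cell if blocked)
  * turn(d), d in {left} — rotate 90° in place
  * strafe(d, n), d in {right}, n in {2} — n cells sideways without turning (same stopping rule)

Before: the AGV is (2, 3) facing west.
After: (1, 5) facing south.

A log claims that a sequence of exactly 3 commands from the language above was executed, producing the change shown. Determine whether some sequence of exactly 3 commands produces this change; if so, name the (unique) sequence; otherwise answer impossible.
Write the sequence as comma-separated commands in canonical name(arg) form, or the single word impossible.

move(1), strafe(right, 2), turn(left)

key: cell and facing (now S) both changed — the 3 commands mix motion and turning
initial: (2, 3) facing west
1. move(1) → (1, 3) facing west
2. strafe(right, 2) → (1, 5) facing west
3. turn(left) → (1, 5) facing south
uniquely the one of 64 3-step routes that fits.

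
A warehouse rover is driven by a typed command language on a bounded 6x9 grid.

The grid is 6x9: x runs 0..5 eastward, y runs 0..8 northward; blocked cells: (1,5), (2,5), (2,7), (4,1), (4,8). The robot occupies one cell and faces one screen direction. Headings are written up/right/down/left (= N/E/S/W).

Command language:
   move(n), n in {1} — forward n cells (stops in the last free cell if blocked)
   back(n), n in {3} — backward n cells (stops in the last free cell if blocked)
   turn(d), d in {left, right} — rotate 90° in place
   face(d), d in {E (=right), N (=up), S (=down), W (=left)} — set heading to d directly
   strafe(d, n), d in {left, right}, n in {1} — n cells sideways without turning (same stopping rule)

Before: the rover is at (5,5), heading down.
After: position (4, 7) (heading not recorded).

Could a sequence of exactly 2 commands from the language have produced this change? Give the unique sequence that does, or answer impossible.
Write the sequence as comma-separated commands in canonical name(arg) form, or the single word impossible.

strafe(right, 1), back(3)

key: running back(3) before strafe(right, 1) would end elsewhere — order is forced
initial: at (5,5), heading down
[1] after strafe(right, 1): at (4,5), heading down
[2] after back(3): at (4,7), heading down
no other 2-command option fits: unique.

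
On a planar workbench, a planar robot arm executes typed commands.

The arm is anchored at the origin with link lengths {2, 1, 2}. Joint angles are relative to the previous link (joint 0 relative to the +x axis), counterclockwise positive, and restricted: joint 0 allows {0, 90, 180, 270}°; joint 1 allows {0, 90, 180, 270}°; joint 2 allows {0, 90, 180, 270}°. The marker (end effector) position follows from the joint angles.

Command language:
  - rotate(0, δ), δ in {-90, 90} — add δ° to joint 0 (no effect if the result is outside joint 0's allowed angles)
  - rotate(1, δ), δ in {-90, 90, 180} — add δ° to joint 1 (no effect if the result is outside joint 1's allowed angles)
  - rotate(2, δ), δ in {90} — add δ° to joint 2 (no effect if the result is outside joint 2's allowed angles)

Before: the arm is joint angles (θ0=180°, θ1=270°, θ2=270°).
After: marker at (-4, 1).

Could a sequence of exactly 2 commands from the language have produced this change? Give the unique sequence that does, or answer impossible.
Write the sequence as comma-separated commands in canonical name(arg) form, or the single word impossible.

from: joint angles (θ0=180°, θ1=270°, θ2=270°)
t=1 rotate(2, 90) ⇒ joint angles (θ0=180°, θ1=270°, θ2=0°)
t=2 rotate(2, 90) ⇒ joint angles (θ0=180°, θ1=270°, θ2=90°)
no other 2-command option fits: unique.

rotate(2, 90), rotate(2, 90)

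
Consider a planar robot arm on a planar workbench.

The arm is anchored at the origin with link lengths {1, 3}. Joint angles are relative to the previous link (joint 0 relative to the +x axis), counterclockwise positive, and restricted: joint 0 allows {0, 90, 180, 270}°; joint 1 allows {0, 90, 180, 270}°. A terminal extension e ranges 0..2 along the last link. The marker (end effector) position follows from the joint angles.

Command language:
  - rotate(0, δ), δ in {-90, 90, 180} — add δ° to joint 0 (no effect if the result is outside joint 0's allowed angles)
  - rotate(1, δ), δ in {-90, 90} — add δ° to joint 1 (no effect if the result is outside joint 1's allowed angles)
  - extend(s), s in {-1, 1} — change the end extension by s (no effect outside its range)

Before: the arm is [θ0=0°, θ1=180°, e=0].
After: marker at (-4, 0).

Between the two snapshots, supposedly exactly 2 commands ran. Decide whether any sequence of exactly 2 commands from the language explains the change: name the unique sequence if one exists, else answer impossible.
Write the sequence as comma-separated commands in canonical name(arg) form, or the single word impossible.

t0: [θ0=0°, θ1=180°, e=0]
[1] after extend(1): [θ0=0°, θ1=180°, e=1]
[2] after extend(1): [θ0=0°, θ1=180°, e=2]
no other 2-command option fits: unique.

extend(1), extend(1)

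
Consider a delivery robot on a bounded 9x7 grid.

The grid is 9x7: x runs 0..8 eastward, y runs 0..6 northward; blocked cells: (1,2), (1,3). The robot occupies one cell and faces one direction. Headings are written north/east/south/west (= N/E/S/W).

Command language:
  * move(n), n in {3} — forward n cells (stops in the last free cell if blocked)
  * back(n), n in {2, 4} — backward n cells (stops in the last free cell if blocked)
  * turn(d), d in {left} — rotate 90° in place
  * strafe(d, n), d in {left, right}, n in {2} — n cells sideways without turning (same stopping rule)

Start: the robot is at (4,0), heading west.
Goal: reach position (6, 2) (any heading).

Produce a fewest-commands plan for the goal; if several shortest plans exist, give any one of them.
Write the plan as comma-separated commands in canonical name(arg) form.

t0: at (4,0), heading west
step 1 (back(2)): at (6,0), heading west
step 2 (strafe(right, 2)): at (6,2), heading west
shorter routes all fall short; 2 is best.

back(2), strafe(right, 2)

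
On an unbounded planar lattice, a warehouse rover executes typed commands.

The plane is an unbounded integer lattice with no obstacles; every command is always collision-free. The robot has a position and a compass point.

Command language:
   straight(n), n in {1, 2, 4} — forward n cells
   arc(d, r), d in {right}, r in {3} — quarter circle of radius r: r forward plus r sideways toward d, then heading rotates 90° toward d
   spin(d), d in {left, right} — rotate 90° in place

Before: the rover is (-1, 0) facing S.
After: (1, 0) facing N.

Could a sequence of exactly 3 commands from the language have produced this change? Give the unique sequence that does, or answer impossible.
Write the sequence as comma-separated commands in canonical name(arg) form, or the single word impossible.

key: cell and facing (now N) both changed — the 3 commands mix motion and turning
begin: (-1, 0) facing S
1. spin(left) → (-1, 0) facing E
2. straight(2) → (1, 0) facing E
3. spin(left) → (1, 0) facing N
all 216 alternatives checked — unique.

spin(left), straight(2), spin(left)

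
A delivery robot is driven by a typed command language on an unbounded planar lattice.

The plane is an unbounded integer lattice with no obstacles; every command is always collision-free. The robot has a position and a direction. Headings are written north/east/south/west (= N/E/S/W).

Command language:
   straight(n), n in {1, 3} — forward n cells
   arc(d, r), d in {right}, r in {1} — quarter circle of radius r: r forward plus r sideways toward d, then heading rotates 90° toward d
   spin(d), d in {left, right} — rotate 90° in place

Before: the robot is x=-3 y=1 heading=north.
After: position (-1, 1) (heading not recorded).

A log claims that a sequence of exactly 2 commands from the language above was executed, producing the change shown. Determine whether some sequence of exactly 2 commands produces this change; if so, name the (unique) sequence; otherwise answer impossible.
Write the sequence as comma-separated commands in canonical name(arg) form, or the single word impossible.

t0: x=-3 y=1 heading=north
step 1 (arc(right, 1)): x=-2 y=2 heading=east
step 2 (arc(right, 1)): x=-1 y=1 heading=south
uniquely the one of 25 2-step routes that fits.

arc(right, 1), arc(right, 1)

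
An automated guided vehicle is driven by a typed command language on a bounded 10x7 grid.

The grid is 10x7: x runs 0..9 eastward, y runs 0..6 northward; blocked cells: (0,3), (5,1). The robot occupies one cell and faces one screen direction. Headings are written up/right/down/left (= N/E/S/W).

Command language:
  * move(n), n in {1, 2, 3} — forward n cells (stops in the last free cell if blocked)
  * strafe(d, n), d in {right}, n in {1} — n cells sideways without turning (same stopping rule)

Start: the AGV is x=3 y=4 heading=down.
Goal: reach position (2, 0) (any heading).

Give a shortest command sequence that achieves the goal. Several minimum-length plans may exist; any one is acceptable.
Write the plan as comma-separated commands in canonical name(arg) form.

strafe(right, 1), move(3), move(3)

t0: x=3 y=4 heading=down
t=1 strafe(right, 1) ⇒ x=2 y=4 heading=down
t=2 move(3) ⇒ x=2 y=1 heading=down
t=3 move(3) ⇒ x=2 y=0 heading=down
shorter routes all fall short; 3 is best.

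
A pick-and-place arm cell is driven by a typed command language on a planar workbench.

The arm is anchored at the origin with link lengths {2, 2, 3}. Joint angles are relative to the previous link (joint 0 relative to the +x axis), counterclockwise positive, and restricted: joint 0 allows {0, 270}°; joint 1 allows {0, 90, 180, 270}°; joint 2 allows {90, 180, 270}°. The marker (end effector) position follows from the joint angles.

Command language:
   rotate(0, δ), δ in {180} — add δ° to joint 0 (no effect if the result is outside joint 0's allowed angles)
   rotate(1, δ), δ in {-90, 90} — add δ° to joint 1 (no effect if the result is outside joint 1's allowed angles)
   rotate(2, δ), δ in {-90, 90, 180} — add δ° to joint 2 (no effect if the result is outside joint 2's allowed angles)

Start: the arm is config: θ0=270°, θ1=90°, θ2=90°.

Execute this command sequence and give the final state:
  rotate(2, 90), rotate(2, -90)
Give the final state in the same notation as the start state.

start: config: θ0=270°, θ1=90°, θ2=90°
step 1 (rotate(2, 90)): config: θ0=270°, θ1=90°, θ2=180°
step 2 (rotate(2, -90)): config: θ0=270°, θ1=90°, θ2=90°

config: θ0=270°, θ1=90°, θ2=90°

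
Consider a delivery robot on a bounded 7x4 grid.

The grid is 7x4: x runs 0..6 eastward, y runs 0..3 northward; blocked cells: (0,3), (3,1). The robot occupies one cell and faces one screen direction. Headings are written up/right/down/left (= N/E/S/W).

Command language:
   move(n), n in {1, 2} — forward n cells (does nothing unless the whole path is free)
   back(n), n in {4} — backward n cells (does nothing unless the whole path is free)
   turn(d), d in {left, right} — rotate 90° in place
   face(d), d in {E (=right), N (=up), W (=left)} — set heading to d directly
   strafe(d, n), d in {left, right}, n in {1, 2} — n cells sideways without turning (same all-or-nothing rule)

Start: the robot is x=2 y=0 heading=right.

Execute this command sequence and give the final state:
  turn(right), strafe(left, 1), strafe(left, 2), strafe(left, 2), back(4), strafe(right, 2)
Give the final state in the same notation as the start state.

from: x=2 y=0 heading=right
step 1 (turn(right)): x=2 y=0 heading=down
step 2 (strafe(left, 1)): x=3 y=0 heading=down
step 3 (strafe(left, 2)): x=5 y=0 heading=down
step 4 (strafe(left, 2)): x=5 y=0 heading=down
step 5 (back(4)): x=5 y=0 heading=down
step 6 (strafe(right, 2)): x=3 y=0 heading=down

x=3 y=0 heading=down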